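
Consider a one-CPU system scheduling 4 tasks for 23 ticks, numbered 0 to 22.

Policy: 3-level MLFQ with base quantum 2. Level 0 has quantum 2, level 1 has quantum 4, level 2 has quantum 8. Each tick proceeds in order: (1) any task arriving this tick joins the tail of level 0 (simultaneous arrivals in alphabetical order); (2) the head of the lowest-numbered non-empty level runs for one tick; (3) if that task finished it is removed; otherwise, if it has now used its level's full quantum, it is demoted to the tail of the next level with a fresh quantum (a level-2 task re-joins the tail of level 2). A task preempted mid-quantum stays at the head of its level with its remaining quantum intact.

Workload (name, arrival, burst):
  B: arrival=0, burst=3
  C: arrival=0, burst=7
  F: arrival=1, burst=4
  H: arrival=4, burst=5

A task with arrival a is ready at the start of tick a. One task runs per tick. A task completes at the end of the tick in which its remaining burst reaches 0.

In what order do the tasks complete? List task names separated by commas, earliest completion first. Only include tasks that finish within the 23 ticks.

t=0: L0/L1/L2 = BC/-/- → run B
t=1: L0/L1/L2 = BCF/-/- → run B
t=2: L0/L1/L2 = CF/B/- → run C
t=3: L0/L1/L2 = CF/B/- → run C
t=4: L0/L1/L2 = FH/BC/- → run F
t=5: L0/L1/L2 = FH/BC/- → run F
t=6: L0/L1/L2 = H/BCF/- → run H
t=7: L0/L1/L2 = H/BCF/- → run H
t=8: L0/L1/L2 = -/BCFH/- → run B
t=9: L0/L1/L2 = -/CFH/- → run C
t=10: L0/L1/L2 = -/CFH/- → run C
t=11: L0/L1/L2 = -/CFH/- → run C
t=12: L0/L1/L2 = -/CFH/- → run C
t=13: L0/L1/L2 = -/FH/C → run F
t=14: L0/L1/L2 = -/FH/C → run F
t=15: L0/L1/L2 = -/H/C → run H
t=16: L0/L1/L2 = -/H/C → run H
t=17: L0/L1/L2 = -/H/C → run H
t=18: L0/L1/L2 = -/-/C → run C
t=19: (idle)
t=20: (idle)
t=21: (idle)
t=22: (idle)

completion order = B, F, H, C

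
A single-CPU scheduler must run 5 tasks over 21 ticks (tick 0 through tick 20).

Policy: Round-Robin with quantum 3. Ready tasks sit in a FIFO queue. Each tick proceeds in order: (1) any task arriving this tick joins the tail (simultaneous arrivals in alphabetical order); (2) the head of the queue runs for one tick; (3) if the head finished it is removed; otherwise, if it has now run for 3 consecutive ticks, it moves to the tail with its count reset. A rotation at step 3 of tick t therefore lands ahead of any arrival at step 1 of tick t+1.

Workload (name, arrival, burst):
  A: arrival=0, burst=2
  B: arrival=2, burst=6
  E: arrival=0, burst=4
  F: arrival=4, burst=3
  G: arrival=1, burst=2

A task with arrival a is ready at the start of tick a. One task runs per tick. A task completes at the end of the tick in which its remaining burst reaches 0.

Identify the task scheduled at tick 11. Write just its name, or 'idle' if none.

t=0: queue=[A,E] q_used=0 → run A
t=1: queue=[A,E,G] q_used=1 → run A
t=2: queue=[E,G,B] q_used=0 → run E
t=3: queue=[E,G,B] q_used=1 → run E
t=4: queue=[E,G,B,F] q_used=2 → run E
t=5: queue=[G,B,F,E] q_used=0 → run G
t=6: queue=[G,B,F,E] q_used=1 → run G
t=7: queue=[B,F,E] q_used=0 → run B
t=8: queue=[B,F,E] q_used=1 → run B
t=9: queue=[B,F,E] q_used=2 → run B
t=10: queue=[F,E,B] q_used=0 → run F
t=11: queue=[F,E,B] q_used=1 → run F
t=12: queue=[F,E,B] q_used=2 → run F
t=13: queue=[E,B] q_used=0 → run E
t=14: queue=[B] q_used=0 → run B
t=15: queue=[B] q_used=1 → run B
t=16: queue=[B] q_used=2 → run B
t=17: (idle)
t=18: (idle)
t=19: (idle)
t=20: (idle)

running at tick 11 = F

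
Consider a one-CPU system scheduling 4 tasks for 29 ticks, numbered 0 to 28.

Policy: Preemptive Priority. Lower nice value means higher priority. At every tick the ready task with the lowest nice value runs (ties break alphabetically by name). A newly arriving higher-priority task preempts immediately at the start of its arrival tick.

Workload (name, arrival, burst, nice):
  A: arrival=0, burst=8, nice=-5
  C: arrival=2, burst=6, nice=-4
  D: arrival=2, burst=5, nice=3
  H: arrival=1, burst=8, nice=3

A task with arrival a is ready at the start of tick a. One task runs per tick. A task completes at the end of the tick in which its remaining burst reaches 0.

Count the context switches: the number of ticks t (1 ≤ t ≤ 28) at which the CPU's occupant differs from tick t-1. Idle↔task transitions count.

context switches = 4

t=0: ready={A} → run A
t=1: ready={A,H} → run A
t=2: ready={A,C,D,H} → run A
t=3: ready={A,C,D,H} → run A
t=4: ready={A,C,D,H} → run A
t=5: ready={A,C,D,H} → run A
t=6: ready={A,C,D,H} → run A
t=7: ready={A,C,D,H} → run A
t=8: ready={C,D,H} → run C
t=9: ready={C,D,H} → run C
t=10: ready={C,D,H} → run C
t=11: ready={C,D,H} → run C
t=12: ready={C,D,H} → run C
t=13: ready={C,D,H} → run C
t=14: ready={D,H} → run D
t=15: ready={D,H} → run D
t=16: ready={D,H} → run D
t=17: ready={D,H} → run D
t=18: ready={D,H} → run D
t=19: ready={H} → run H
t=20: ready={H} → run H
t=21: ready={H} → run H
t=22: ready={H} → run H
t=23: ready={H} → run H
t=24: ready={H} → run H
t=25: ready={H} → run H
t=26: ready={H} → run H
t=27: (idle)
t=28: (idle)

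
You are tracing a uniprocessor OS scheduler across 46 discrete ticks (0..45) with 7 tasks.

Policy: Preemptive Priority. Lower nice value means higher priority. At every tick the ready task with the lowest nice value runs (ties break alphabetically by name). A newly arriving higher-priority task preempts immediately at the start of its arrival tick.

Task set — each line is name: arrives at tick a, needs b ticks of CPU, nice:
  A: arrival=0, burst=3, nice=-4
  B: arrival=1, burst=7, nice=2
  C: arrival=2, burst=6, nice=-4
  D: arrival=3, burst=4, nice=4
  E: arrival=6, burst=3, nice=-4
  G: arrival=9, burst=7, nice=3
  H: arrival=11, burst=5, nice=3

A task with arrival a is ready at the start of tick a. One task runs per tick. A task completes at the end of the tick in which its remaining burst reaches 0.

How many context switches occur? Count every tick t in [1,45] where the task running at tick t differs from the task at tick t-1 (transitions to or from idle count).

context switches = 7

t=0: ready={A} → run A
t=1: ready={A,B} → run A
t=2: ready={A,B,C} → run A
t=3: ready={B,C,D} → run C
t=4: ready={B,C,D} → run C
t=5: ready={B,C,D} → run C
t=6: ready={B,C,D,E} → run C
t=7: ready={B,C,D,E} → run C
t=8: ready={B,C,D,E} → run C
t=9: ready={B,D,E,G} → run E
t=10: ready={B,D,E,G} → run E
t=11: ready={B,D,E,G,H} → run E
t=12: ready={B,D,G,H} → run B
t=13: ready={B,D,G,H} → run B
t=14: ready={B,D,G,H} → run B
t=15: ready={B,D,G,H} → run B
t=16: ready={B,D,G,H} → run B
t=17: ready={B,D,G,H} → run B
t=18: ready={B,D,G,H} → run B
t=19: ready={D,G,H} → run G
t=20: ready={D,G,H} → run G
t=21: ready={D,G,H} → run G
t=22: ready={D,G,H} → run G
t=23: ready={D,G,H} → run G
t=24: ready={D,G,H} → run G
t=25: ready={D,G,H} → run G
t=26: ready={D,H} → run H
t=27: ready={D,H} → run H
t=28: ready={D,H} → run H
t=29: ready={D,H} → run H
t=30: ready={D,H} → run H
t=31: ready={D} → run D
t=32: ready={D} → run D
t=33: ready={D} → run D
t=34: ready={D} → run D
t=35: (idle)
t=36: (idle)
t=37: (idle)
t=38: (idle)
t=39: (idle)
t=40: (idle)
t=41: (idle)
t=42: (idle)
t=43: (idle)
t=44: (idle)
t=45: (idle)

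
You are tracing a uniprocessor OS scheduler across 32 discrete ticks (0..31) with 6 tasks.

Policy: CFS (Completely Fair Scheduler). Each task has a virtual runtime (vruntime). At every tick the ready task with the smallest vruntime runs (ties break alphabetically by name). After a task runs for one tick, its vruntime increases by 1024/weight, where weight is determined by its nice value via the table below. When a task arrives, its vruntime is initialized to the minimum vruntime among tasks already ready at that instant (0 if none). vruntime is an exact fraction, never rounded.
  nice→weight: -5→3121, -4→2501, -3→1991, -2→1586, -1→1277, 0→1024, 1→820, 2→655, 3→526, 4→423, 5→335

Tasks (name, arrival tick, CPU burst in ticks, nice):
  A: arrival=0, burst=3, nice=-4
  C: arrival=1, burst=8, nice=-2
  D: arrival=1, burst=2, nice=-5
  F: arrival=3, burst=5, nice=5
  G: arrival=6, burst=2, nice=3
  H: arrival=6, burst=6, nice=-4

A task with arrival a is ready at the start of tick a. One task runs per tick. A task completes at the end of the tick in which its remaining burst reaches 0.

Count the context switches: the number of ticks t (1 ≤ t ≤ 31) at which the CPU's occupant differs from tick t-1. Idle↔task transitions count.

t=0: vr[A=0] → run A
t=1: vr[A=1024/2501 C=1024/2501 D=1024/2501] → run A
t=2: vr[A=2048/2501 C=1024/2501 D=1024/2501] → run C
t=3: vr[A=2048/2501 C=34304/32513 D=1024/2501 F=1024/2501] → run D
t=4: vr[A=2048/2501 C=34304/32513 D=5756928/7805621 F=1024/2501] → run F
t=5: vr[A=2048/2501 C=34304/32513 D=5756928/7805621 F=2904064/837835] → run D
t=6: vr[A=2048/2501 C=34304/32513 F=2904064/837835 G=2048/2501 H=2048/2501] → run A
t=7: vr[C=34304/32513 F=2904064/837835 G=2048/2501 H=2048/2501] → run G
t=8: vr[C=34304/32513 F=2904064/837835 G=1819136/657763 H=2048/2501] → run H
t=9: vr[C=34304/32513 F=2904064/837835 G=1819136/657763 H=3072/2501] → run C
t=10: vr[C=55296/32513 F=2904064/837835 G=1819136/657763 H=3072/2501] → run H
t=11: vr[C=55296/32513 F=2904064/837835 G=1819136/657763 H=4096/2501] → run H
t=12: vr[C=55296/32513 F=2904064/837835 G=1819136/657763 H=5120/2501] → run C
t=13: vr[C=76288/32513 F=2904064/837835 G=1819136/657763 H=5120/2501] → run H
t=14: vr[C=76288/32513 F=2904064/837835 G=1819136/657763 H=6144/2501] → run C
t=15: vr[C=97280/32513 F=2904064/837835 G=1819136/657763 H=6144/2501] → run H
t=16: vr[C=97280/32513 F=2904064/837835 G=1819136/657763 H=7168/2501] → run G
t=17: vr[C=97280/32513 F=2904064/837835 H=7168/2501] → run H
t=18: vr[C=97280/32513 F=2904064/837835] → run C
t=19: vr[C=118272/32513 F=2904064/837835] → run F
t=20: vr[C=118272/32513 F=5465088/837835] → run C
t=21: vr[C=139264/32513 F=5465088/837835] → run C
t=22: vr[C=160256/32513 F=5465088/837835] → run C
t=23: vr[F=5465088/837835] → run F
t=24: vr[F=8026112/837835] → run F
t=25: vr[F=10587136/837835] → run F
t=26: (idle)
t=27: (idle)
t=28: (idle)
t=29: (idle)
t=30: (idle)
t=31: (idle)

context switches = 20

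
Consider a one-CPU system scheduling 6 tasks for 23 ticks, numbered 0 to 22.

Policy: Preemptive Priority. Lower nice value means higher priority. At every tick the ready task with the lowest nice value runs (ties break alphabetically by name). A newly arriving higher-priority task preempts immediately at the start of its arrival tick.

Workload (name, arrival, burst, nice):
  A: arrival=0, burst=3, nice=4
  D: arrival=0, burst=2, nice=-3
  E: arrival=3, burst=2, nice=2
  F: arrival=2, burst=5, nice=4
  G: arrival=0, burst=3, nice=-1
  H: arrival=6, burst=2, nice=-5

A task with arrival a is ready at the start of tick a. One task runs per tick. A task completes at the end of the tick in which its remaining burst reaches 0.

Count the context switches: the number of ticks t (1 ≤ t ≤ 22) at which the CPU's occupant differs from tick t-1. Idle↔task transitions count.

context switches = 7

t=0: ready={A,D,G} → run D
t=1: ready={A,D,G} → run D
t=2: ready={A,F,G} → run G
t=3: ready={A,E,F,G} → run G
t=4: ready={A,E,F,G} → run G
t=5: ready={A,E,F} → run E
t=6: ready={A,E,F,H} → run H
t=7: ready={A,E,F,H} → run H
t=8: ready={A,E,F} → run E
t=9: ready={A,F} → run A
t=10: ready={A,F} → run A
t=11: ready={A,F} → run A
t=12: ready={F} → run F
t=13: ready={F} → run F
t=14: ready={F} → run F
t=15: ready={F} → run F
t=16: ready={F} → run F
t=17: (idle)
t=18: (idle)
t=19: (idle)
t=20: (idle)
t=21: (idle)
t=22: (idle)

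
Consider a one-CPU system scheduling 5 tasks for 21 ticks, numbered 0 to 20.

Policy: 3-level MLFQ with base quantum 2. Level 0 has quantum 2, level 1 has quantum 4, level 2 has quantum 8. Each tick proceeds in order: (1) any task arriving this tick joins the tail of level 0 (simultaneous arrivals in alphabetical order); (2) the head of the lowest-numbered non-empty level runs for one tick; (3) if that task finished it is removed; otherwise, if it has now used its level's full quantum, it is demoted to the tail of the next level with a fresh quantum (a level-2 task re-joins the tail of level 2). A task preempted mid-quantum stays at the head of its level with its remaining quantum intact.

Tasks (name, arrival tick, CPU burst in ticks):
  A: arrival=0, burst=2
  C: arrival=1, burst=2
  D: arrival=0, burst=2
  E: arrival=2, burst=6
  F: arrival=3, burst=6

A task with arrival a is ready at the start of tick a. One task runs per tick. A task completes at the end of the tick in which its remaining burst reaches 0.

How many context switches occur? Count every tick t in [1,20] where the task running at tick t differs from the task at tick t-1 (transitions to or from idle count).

t=0: L0/L1/L2 = AD/-/- → run A
t=1: L0/L1/L2 = ADC/-/- → run A
t=2: L0/L1/L2 = DCE/-/- → run D
t=3: L0/L1/L2 = DCEF/-/- → run D
t=4: L0/L1/L2 = CEF/-/- → run C
t=5: L0/L1/L2 = CEF/-/- → run C
t=6: L0/L1/L2 = EF/-/- → run E
t=7: L0/L1/L2 = EF/-/- → run E
t=8: L0/L1/L2 = F/E/- → run F
t=9: L0/L1/L2 = F/E/- → run F
t=10: L0/L1/L2 = -/EF/- → run E
t=11: L0/L1/L2 = -/EF/- → run E
t=12: L0/L1/L2 = -/EF/- → run E
t=13: L0/L1/L2 = -/EF/- → run E
t=14: L0/L1/L2 = -/F/- → run F
t=15: L0/L1/L2 = -/F/- → run F
t=16: L0/L1/L2 = -/F/- → run F
t=17: L0/L1/L2 = -/F/- → run F
t=18: (idle)
t=19: (idle)
t=20: (idle)

context switches = 7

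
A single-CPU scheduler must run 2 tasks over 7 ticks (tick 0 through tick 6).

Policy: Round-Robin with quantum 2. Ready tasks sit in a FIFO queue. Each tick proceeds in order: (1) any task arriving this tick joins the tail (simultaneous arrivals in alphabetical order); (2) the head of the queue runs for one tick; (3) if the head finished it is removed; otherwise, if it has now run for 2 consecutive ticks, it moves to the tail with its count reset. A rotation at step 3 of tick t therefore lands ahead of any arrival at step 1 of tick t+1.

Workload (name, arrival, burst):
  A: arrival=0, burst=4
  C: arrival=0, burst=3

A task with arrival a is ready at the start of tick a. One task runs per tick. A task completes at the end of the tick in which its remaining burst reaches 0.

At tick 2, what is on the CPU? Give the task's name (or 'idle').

t=0: queue=[A,C] q_used=0 → run A
t=1: queue=[A,C] q_used=1 → run A
t=2: queue=[C,A] q_used=0 → run C
t=3: queue=[C,A] q_used=1 → run C
t=4: queue=[A,C] q_used=0 → run A
t=5: queue=[A,C] q_used=1 → run A
t=6: queue=[C] q_used=0 → run C

running at tick 2 = C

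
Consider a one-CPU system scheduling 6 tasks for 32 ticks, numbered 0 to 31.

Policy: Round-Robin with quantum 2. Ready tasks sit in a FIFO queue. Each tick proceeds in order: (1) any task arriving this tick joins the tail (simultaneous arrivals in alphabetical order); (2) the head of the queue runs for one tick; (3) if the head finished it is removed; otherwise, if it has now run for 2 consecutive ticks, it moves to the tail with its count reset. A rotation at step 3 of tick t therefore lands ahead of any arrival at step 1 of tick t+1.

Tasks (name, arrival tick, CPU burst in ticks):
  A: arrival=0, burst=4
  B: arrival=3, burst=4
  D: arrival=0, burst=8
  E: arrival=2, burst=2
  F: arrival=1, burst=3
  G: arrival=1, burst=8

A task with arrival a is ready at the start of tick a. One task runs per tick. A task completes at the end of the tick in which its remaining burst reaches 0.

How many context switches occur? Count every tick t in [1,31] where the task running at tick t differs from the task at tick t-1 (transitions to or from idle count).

context switches = 15

t=0: queue=[A,D] q_used=0 → run A
t=1: queue=[A,D,F,G] q_used=1 → run A
t=2: queue=[D,F,G,A,E] q_used=0 → run D
t=3: queue=[D,F,G,A,E,B] q_used=1 → run D
t=4: queue=[F,G,A,E,B,D] q_used=0 → run F
t=5: queue=[F,G,A,E,B,D] q_used=1 → run F
t=6: queue=[G,A,E,B,D,F] q_used=0 → run G
t=7: queue=[G,A,E,B,D,F] q_used=1 → run G
t=8: queue=[A,E,B,D,F,G] q_used=0 → run A
t=9: queue=[A,E,B,D,F,G] q_used=1 → run A
t=10: queue=[E,B,D,F,G] q_used=0 → run E
t=11: queue=[E,B,D,F,G] q_used=1 → run E
t=12: queue=[B,D,F,G] q_used=0 → run B
t=13: queue=[B,D,F,G] q_used=1 → run B
t=14: queue=[D,F,G,B] q_used=0 → run D
t=15: queue=[D,F,G,B] q_used=1 → run D
t=16: queue=[F,G,B,D] q_used=0 → run F
t=17: queue=[G,B,D] q_used=0 → run G
t=18: queue=[G,B,D] q_used=1 → run G
t=19: queue=[B,D,G] q_used=0 → run B
t=20: queue=[B,D,G] q_used=1 → run B
t=21: queue=[D,G] q_used=0 → run D
t=22: queue=[D,G] q_used=1 → run D
t=23: queue=[G,D] q_used=0 → run G
t=24: queue=[G,D] q_used=1 → run G
t=25: queue=[D,G] q_used=0 → run D
t=26: queue=[D,G] q_used=1 → run D
t=27: queue=[G] q_used=0 → run G
t=28: queue=[G] q_used=1 → run G
t=29: (idle)
t=30: (idle)
t=31: (idle)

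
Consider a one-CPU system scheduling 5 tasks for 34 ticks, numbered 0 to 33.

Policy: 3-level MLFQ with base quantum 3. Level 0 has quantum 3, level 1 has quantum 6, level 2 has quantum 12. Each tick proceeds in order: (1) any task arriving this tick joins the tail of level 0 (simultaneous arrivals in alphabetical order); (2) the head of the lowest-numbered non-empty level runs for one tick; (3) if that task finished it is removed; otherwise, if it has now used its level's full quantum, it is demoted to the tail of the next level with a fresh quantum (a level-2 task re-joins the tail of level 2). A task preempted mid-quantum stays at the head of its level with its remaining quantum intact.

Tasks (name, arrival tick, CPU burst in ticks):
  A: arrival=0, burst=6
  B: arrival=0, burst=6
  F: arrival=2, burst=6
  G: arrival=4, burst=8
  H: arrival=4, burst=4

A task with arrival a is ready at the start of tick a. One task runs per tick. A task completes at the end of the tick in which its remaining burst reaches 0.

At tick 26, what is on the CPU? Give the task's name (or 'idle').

t=0: L0/L1/L2 = AB/-/- → run A
t=1: L0/L1/L2 = AB/-/- → run A
t=2: L0/L1/L2 = ABF/-/- → run A
t=3: L0/L1/L2 = BF/A/- → run B
t=4: L0/L1/L2 = BFGH/A/- → run B
t=5: L0/L1/L2 = BFGH/A/- → run B
t=6: L0/L1/L2 = FGH/AB/- → run F
t=7: L0/L1/L2 = FGH/AB/- → run F
t=8: L0/L1/L2 = FGH/AB/- → run F
t=9: L0/L1/L2 = GH/ABF/- → run G
t=10: L0/L1/L2 = GH/ABF/- → run G
t=11: L0/L1/L2 = GH/ABF/- → run G
t=12: L0/L1/L2 = H/ABFG/- → run H
t=13: L0/L1/L2 = H/ABFG/- → run H
t=14: L0/L1/L2 = H/ABFG/- → run H
t=15: L0/L1/L2 = -/ABFGH/- → run A
t=16: L0/L1/L2 = -/ABFGH/- → run A
t=17: L0/L1/L2 = -/ABFGH/- → run A
t=18: L0/L1/L2 = -/BFGH/- → run B
t=19: L0/L1/L2 = -/BFGH/- → run B
t=20: L0/L1/L2 = -/BFGH/- → run B
t=21: L0/L1/L2 = -/FGH/- → run F
t=22: L0/L1/L2 = -/FGH/- → run F
t=23: L0/L1/L2 = -/FGH/- → run F
t=24: L0/L1/L2 = -/GH/- → run G
t=25: L0/L1/L2 = -/GH/- → run G
t=26: L0/L1/L2 = -/GH/- → run G
t=27: L0/L1/L2 = -/GH/- → run G
t=28: L0/L1/L2 = -/GH/- → run G
t=29: L0/L1/L2 = -/H/- → run H
t=30: (idle)
t=31: (idle)
t=32: (idle)
t=33: (idle)

running at tick 26 = G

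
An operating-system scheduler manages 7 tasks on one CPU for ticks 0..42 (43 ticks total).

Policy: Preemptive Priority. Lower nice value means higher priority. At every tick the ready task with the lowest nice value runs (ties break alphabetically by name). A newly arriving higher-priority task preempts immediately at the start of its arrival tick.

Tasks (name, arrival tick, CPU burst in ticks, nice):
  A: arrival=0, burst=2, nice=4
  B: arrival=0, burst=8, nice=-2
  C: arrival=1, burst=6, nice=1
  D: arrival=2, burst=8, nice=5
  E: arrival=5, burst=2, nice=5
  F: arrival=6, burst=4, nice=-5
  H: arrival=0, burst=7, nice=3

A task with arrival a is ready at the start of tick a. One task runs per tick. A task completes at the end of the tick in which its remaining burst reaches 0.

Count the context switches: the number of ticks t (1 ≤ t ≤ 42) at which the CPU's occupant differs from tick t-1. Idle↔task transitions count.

t=0: ready={A,B,H} → run B
t=1: ready={A,B,C,H} → run B
t=2: ready={A,B,C,D,H} → run B
t=3: ready={A,B,C,D,H} → run B
t=4: ready={A,B,C,D,H} → run B
t=5: ready={A,B,C,D,E,H} → run B
t=6: ready={A,B,C,D,E,F,H} → run F
t=7: ready={A,B,C,D,E,F,H} → run F
t=8: ready={A,B,C,D,E,F,H} → run F
t=9: ready={A,B,C,D,E,F,H} → run F
t=10: ready={A,B,C,D,E,H} → run B
t=11: ready={A,B,C,D,E,H} → run B
t=12: ready={A,C,D,E,H} → run C
t=13: ready={A,C,D,E,H} → run C
t=14: ready={A,C,D,E,H} → run C
t=15: ready={A,C,D,E,H} → run C
t=16: ready={A,C,D,E,H} → run C
t=17: ready={A,C,D,E,H} → run C
t=18: ready={A,D,E,H} → run H
t=19: ready={A,D,E,H} → run H
t=20: ready={A,D,E,H} → run H
t=21: ready={A,D,E,H} → run H
t=22: ready={A,D,E,H} → run H
t=23: ready={A,D,E,H} → run H
t=24: ready={A,D,E,H} → run H
t=25: ready={A,D,E} → run A
t=26: ready={A,D,E} → run A
t=27: ready={D,E} → run D
t=28: ready={D,E} → run D
t=29: ready={D,E} → run D
t=30: ready={D,E} → run D
t=31: ready={D,E} → run D
t=32: ready={D,E} → run D
t=33: ready={D,E} → run D
t=34: ready={D,E} → run D
t=35: ready={E} → run E
t=36: ready={E} → run E
t=37: (idle)
t=38: (idle)
t=39: (idle)
t=40: (idle)
t=41: (idle)
t=42: (idle)

context switches = 8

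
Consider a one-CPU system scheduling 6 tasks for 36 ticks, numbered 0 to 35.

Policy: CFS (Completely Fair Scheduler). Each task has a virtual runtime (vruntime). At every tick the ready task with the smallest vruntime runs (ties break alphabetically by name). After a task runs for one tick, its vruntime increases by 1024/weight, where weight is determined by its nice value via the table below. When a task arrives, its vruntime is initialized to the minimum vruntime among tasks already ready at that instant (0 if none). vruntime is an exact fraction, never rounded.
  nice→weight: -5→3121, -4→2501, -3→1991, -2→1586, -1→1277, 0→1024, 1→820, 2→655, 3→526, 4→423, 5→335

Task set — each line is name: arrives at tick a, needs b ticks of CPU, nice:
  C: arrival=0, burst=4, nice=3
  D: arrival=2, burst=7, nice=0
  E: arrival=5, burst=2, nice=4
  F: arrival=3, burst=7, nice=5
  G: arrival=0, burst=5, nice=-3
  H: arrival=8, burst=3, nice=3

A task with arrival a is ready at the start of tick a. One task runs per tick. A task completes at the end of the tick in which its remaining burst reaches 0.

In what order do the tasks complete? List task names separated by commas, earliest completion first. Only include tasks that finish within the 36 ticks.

t=0: vr[C=0 G=0] → run C
t=1: vr[C=512/263 G=0] → run G
t=2: vr[C=512/263 D=1024/1991 G=1024/1991] → run D
t=3: vr[C=512/263 D=3015/1991 F=1024/1991 G=1024/1991] → run F
t=4: vr[C=512/263 D=3015/1991 F=2381824/666985 G=1024/1991] → run G
t=5: vr[C=512/263 D=3015/1991 E=2048/1991 F=2381824/666985 G=2048/1991] → run E
t=6: vr[C=512/263 D=3015/1991 E=2905088/842193 F=2381824/666985 G=2048/1991] → run G
t=7: vr[C=512/263 D=3015/1991 E=2905088/842193 F=2381824/666985 G=3072/1991] → run D
t=8: vr[C=512/263 D=5006/1991 E=2905088/842193 F=2381824/666985 G=3072/1991 H=3072/1991] → run G
t=9: vr[C=512/263 D=5006/1991 E=2905088/842193 F=2381824/666985 G=4096/1991 H=3072/1991] → run H
t=10: vr[C=512/263 D=5006/1991 E=2905088/842193 F=2381824/666985 G=4096/1991 H=1827328/523633] → run C
t=11: vr[C=1024/263 D=5006/1991 E=2905088/842193 F=2381824/666985 G=4096/1991 H=1827328/523633] → run G
t=12: vr[C=1024/263 D=5006/1991 E=2905088/842193 F=2381824/666985 H=1827328/523633] → run D
t=13: vr[C=1024/263 D=6997/1991 E=2905088/842193 F=2381824/666985 H=1827328/523633] → run E
t=14: vr[C=1024/263 D=6997/1991 F=2381824/666985 H=1827328/523633] → run H
t=15: vr[C=1024/263 D=6997/1991 F=2381824/666985 H=2846720/523633] → run D
t=16: vr[C=1024/263 D=8988/1991 F=2381824/666985 H=2846720/523633] → run F
t=17: vr[C=1024/263 D=8988/1991 F=4420608/666985 H=2846720/523633] → run C
t=18: vr[C=1536/263 D=8988/1991 F=4420608/666985 H=2846720/523633] → run D
t=19: vr[C=1536/263 D=10979/1991 F=4420608/666985 H=2846720/523633] → run H
t=20: vr[C=1536/263 D=10979/1991 F=4420608/666985] → run D
t=21: vr[C=1536/263 D=12970/1991 F=4420608/666985] → run C
t=22: vr[D=12970/1991 F=4420608/666985] → run D
t=23: vr[F=4420608/666985] → run F
t=24: vr[F=6459392/666985] → run F
t=25: vr[F=8498176/666985] → run F
t=26: vr[F=2107392/133397] → run F
t=27: vr[F=12575744/666985] → run F
t=28: (idle)
t=29: (idle)
t=30: (idle)
t=31: (idle)
t=32: (idle)
t=33: (idle)
t=34: (idle)
t=35: (idle)

completion order = G, E, H, C, D, F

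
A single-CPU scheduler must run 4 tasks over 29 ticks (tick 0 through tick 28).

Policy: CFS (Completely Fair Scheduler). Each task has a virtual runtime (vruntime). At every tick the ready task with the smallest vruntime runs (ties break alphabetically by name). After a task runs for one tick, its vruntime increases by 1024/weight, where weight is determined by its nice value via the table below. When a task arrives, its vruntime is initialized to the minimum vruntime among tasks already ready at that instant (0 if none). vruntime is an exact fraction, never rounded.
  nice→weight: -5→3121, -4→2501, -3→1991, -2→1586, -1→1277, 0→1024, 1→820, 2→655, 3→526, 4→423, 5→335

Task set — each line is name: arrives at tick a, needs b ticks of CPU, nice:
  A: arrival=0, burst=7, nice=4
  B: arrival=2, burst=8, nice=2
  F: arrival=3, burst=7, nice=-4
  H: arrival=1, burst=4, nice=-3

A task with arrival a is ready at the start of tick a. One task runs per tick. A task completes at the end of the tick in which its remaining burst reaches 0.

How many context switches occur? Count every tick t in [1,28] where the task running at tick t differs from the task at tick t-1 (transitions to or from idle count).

context switches = 22

t=0: vr[A=0] → run A
t=1: vr[A=1024/423 H=1024/423] → run A
t=2: vr[A=2048/423 B=1024/423 H=1024/423] → run B
t=3: vr[A=2048/423 B=1103872/277065 F=1024/423 H=1024/423] → run F
t=4: vr[A=2048/423 B=1103872/277065 F=2994176/1057923 H=1024/423] → run H
t=5: vr[A=2048/423 B=1103872/277065 F=2994176/1057923 H=2471936/842193] → run F
t=6: vr[A=2048/423 B=1103872/277065 F=3427328/1057923 H=2471936/842193] → run H
t=7: vr[A=2048/423 B=1103872/277065 F=3427328/1057923 H=2905088/842193] → run F
t=8: vr[A=2048/423 B=1103872/277065 F=3860480/1057923 H=2905088/842193] → run H
t=9: vr[A=2048/423 B=1103872/277065 F=3860480/1057923 H=3338240/842193] → run F
t=10: vr[A=2048/423 B=1103872/277065 F=4293632/1057923 H=3338240/842193] → run H
t=11: vr[A=2048/423 B=1103872/277065 F=4293632/1057923] → run B
t=12: vr[A=2048/423 B=1537024/277065 F=4293632/1057923] → run F
t=13: vr[A=2048/423 B=1537024/277065 F=4726784/1057923] → run F
t=14: vr[A=2048/423 B=1537024/277065 F=5159936/1057923] → run A
t=15: vr[A=1024/141 B=1537024/277065 F=5159936/1057923] → run F
t=16: vr[A=1024/141 B=1537024/277065] → run B
t=17: vr[A=1024/141 B=1970176/277065] → run B
t=18: vr[A=1024/141 B=2403328/277065] → run A
t=19: vr[A=4096/423 B=2403328/277065] → run B
t=20: vr[A=4096/423 B=567296/55413] → run A
t=21: vr[A=5120/423 B=567296/55413] → run B
t=22: vr[A=5120/423 B=3269632/277065] → run B
t=23: vr[A=5120/423 B=3702784/277065] → run A
t=24: vr[A=2048/141 B=3702784/277065] → run B
t=25: vr[A=2048/141] → run A
t=26: (idle)
t=27: (idle)
t=28: (idle)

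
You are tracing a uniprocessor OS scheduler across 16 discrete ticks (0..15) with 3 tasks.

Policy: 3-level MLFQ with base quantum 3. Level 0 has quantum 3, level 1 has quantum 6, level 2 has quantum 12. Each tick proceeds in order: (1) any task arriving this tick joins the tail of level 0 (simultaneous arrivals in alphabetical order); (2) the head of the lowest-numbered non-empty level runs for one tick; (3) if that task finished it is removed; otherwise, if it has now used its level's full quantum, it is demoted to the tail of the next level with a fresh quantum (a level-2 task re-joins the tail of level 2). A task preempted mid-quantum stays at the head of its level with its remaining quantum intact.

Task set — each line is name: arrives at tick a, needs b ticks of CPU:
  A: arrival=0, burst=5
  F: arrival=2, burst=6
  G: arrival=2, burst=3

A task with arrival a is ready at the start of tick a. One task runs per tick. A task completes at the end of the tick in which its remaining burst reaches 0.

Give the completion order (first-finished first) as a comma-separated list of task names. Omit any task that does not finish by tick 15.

completion order = G, A, F

t=0: L0/L1/L2 = A/-/- → run A
t=1: L0/L1/L2 = A/-/- → run A
t=2: L0/L1/L2 = AFG/-/- → run A
t=3: L0/L1/L2 = FG/A/- → run F
t=4: L0/L1/L2 = FG/A/- → run F
t=5: L0/L1/L2 = FG/A/- → run F
t=6: L0/L1/L2 = G/AF/- → run G
t=7: L0/L1/L2 = G/AF/- → run G
t=8: L0/L1/L2 = G/AF/- → run G
t=9: L0/L1/L2 = -/AF/- → run A
t=10: L0/L1/L2 = -/AF/- → run A
t=11: L0/L1/L2 = -/F/- → run F
t=12: L0/L1/L2 = -/F/- → run F
t=13: L0/L1/L2 = -/F/- → run F
t=14: (idle)
t=15: (idle)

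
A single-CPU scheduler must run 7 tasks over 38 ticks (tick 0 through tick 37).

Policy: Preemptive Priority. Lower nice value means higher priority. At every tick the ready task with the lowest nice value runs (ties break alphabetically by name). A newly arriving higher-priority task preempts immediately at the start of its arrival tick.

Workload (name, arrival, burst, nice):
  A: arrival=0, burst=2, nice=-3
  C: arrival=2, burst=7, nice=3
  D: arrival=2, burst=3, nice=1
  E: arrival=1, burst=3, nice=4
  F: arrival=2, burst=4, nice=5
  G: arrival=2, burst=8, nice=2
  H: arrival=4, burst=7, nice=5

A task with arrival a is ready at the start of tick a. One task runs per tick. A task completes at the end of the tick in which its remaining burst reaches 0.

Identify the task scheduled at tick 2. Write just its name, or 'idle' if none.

running at tick 2 = D

t=0: ready={A} → run A
t=1: ready={A,E} → run A
t=2: ready={C,D,E,F,G} → run D
t=3: ready={C,D,E,F,G} → run D
t=4: ready={C,D,E,F,G,H} → run D
t=5: ready={C,E,F,G,H} → run G
t=6: ready={C,E,F,G,H} → run G
t=7: ready={C,E,F,G,H} → run G
t=8: ready={C,E,F,G,H} → run G
t=9: ready={C,E,F,G,H} → run G
t=10: ready={C,E,F,G,H} → run G
t=11: ready={C,E,F,G,H} → run G
t=12: ready={C,E,F,G,H} → run G
t=13: ready={C,E,F,H} → run C
t=14: ready={C,E,F,H} → run C
t=15: ready={C,E,F,H} → run C
t=16: ready={C,E,F,H} → run C
t=17: ready={C,E,F,H} → run C
t=18: ready={C,E,F,H} → run C
t=19: ready={C,E,F,H} → run C
t=20: ready={E,F,H} → run E
t=21: ready={E,F,H} → run E
t=22: ready={E,F,H} → run E
t=23: ready={F,H} → run F
t=24: ready={F,H} → run F
t=25: ready={F,H} → run F
t=26: ready={F,H} → run F
t=27: ready={H} → run H
t=28: ready={H} → run H
t=29: ready={H} → run H
t=30: ready={H} → run H
t=31: ready={H} → run H
t=32: ready={H} → run H
t=33: ready={H} → run H
t=34: (idle)
t=35: (idle)
t=36: (idle)
t=37: (idle)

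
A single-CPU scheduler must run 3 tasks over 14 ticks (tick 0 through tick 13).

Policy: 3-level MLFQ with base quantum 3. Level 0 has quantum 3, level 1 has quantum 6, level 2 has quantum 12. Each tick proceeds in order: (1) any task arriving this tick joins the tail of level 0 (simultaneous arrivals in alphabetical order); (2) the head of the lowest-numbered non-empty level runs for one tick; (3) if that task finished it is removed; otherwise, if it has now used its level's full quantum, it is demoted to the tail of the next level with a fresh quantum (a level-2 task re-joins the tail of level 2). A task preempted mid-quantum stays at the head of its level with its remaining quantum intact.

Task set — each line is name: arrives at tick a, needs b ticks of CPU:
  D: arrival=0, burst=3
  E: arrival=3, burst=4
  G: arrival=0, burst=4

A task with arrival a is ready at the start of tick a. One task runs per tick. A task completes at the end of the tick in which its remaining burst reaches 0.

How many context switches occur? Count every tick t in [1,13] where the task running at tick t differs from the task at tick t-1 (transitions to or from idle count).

t=0: L0/L1/L2 = DG/-/- → run D
t=1: L0/L1/L2 = DG/-/- → run D
t=2: L0/L1/L2 = DG/-/- → run D
t=3: L0/L1/L2 = GE/-/- → run G
t=4: L0/L1/L2 = GE/-/- → run G
t=5: L0/L1/L2 = GE/-/- → run G
t=6: L0/L1/L2 = E/G/- → run E
t=7: L0/L1/L2 = E/G/- → run E
t=8: L0/L1/L2 = E/G/- → run E
t=9: L0/L1/L2 = -/GE/- → run G
t=10: L0/L1/L2 = -/E/- → run E
t=11: (idle)
t=12: (idle)
t=13: (idle)

context switches = 5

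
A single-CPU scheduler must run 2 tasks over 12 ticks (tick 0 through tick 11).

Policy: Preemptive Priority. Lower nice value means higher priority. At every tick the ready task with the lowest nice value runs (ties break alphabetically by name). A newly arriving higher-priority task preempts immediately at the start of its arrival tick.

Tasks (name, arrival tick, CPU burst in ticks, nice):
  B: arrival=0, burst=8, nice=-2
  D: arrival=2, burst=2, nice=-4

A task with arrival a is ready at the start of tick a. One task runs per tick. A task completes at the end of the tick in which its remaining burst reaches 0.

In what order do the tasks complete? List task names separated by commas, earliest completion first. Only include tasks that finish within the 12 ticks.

completion order = D, B

t=0: ready={B} → run B
t=1: ready={B} → run B
t=2: ready={B,D} → run D
t=3: ready={B,D} → run D
t=4: ready={B} → run B
t=5: ready={B} → run B
t=6: ready={B} → run B
t=7: ready={B} → run B
t=8: ready={B} → run B
t=9: ready={B} → run B
t=10: (idle)
t=11: (idle)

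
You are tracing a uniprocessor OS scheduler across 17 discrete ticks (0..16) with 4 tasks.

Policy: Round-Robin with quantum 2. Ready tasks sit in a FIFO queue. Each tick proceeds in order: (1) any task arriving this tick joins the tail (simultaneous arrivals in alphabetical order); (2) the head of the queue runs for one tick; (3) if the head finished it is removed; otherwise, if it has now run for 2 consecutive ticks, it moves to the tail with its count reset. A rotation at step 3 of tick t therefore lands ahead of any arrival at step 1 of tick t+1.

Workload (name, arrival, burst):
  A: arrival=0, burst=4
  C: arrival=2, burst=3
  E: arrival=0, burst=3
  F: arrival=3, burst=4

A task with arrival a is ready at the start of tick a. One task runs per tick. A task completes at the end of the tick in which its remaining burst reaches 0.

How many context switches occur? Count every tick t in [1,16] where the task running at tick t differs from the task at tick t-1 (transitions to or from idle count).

t=0: queue=[A,E] q_used=0 → run A
t=1: queue=[A,E] q_used=1 → run A
t=2: queue=[E,A,C] q_used=0 → run E
t=3: queue=[E,A,C,F] q_used=1 → run E
t=4: queue=[A,C,F,E] q_used=0 → run A
t=5: queue=[A,C,F,E] q_used=1 → run A
t=6: queue=[C,F,E] q_used=0 → run C
t=7: queue=[C,F,E] q_used=1 → run C
t=8: queue=[F,E,C] q_used=0 → run F
t=9: queue=[F,E,C] q_used=1 → run F
t=10: queue=[E,C,F] q_used=0 → run E
t=11: queue=[C,F] q_used=0 → run C
t=12: queue=[F] q_used=0 → run F
t=13: queue=[F] q_used=1 → run F
t=14: (idle)
t=15: (idle)
t=16: (idle)

context switches = 8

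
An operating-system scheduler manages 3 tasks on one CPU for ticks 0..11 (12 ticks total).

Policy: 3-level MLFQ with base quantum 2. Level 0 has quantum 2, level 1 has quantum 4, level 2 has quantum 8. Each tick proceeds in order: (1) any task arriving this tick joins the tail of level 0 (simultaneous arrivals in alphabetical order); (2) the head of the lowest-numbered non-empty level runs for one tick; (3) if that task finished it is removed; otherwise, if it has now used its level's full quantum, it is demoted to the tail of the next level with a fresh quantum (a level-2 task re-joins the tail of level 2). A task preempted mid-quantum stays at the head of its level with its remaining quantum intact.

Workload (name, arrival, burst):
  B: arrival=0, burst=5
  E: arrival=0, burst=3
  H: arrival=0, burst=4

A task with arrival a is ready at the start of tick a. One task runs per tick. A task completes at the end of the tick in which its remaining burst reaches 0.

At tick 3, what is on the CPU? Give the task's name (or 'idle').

running at tick 3 = E

t=0: L0/L1/L2 = BEH/-/- → run B
t=1: L0/L1/L2 = BEH/-/- → run B
t=2: L0/L1/L2 = EH/B/- → run E
t=3: L0/L1/L2 = EH/B/- → run E
t=4: L0/L1/L2 = H/BE/- → run H
t=5: L0/L1/L2 = H/BE/- → run H
t=6: L0/L1/L2 = -/BEH/- → run B
t=7: L0/L1/L2 = -/BEH/- → run B
t=8: L0/L1/L2 = -/BEH/- → run B
t=9: L0/L1/L2 = -/EH/- → run E
t=10: L0/L1/L2 = -/H/- → run H
t=11: L0/L1/L2 = -/H/- → run H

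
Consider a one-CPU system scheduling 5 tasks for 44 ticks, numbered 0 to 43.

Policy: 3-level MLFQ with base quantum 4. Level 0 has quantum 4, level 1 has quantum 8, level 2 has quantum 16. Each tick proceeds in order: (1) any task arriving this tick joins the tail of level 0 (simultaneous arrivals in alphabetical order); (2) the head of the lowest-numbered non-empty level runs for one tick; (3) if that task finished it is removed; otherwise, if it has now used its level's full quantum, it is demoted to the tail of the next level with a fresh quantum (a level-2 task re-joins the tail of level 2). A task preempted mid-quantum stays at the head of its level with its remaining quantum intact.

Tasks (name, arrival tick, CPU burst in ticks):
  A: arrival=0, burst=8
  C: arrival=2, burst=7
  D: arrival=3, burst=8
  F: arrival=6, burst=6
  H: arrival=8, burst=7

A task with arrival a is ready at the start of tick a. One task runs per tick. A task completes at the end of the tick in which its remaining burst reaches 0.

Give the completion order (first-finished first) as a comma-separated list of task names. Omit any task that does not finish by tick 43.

completion order = A, C, D, F, H

t=0: L0/L1/L2 = A/-/- → run A
t=1: L0/L1/L2 = A/-/- → run A
t=2: L0/L1/L2 = AC/-/- → run A
t=3: L0/L1/L2 = ACD/-/- → run A
t=4: L0/L1/L2 = CD/A/- → run C
t=5: L0/L1/L2 = CD/A/- → run C
t=6: L0/L1/L2 = CDF/A/- → run C
t=7: L0/L1/L2 = CDF/A/- → run C
t=8: L0/L1/L2 = DFH/AC/- → run D
t=9: L0/L1/L2 = DFH/AC/- → run D
t=10: L0/L1/L2 = DFH/AC/- → run D
t=11: L0/L1/L2 = DFH/AC/- → run D
t=12: L0/L1/L2 = FH/ACD/- → run F
t=13: L0/L1/L2 = FH/ACD/- → run F
t=14: L0/L1/L2 = FH/ACD/- → run F
t=15: L0/L1/L2 = FH/ACD/- → run F
t=16: L0/L1/L2 = H/ACDF/- → run H
t=17: L0/L1/L2 = H/ACDF/- → run H
t=18: L0/L1/L2 = H/ACDF/- → run H
t=19: L0/L1/L2 = H/ACDF/- → run H
t=20: L0/L1/L2 = -/ACDFH/- → run A
t=21: L0/L1/L2 = -/ACDFH/- → run A
t=22: L0/L1/L2 = -/ACDFH/- → run A
t=23: L0/L1/L2 = -/ACDFH/- → run A
t=24: L0/L1/L2 = -/CDFH/- → run C
t=25: L0/L1/L2 = -/CDFH/- → run C
t=26: L0/L1/L2 = -/CDFH/- → run C
t=27: L0/L1/L2 = -/DFH/- → run D
t=28: L0/L1/L2 = -/DFH/- → run D
t=29: L0/L1/L2 = -/DFH/- → run D
t=30: L0/L1/L2 = -/DFH/- → run D
t=31: L0/L1/L2 = -/FH/- → run F
t=32: L0/L1/L2 = -/FH/- → run F
t=33: L0/L1/L2 = -/H/- → run H
t=34: L0/L1/L2 = -/H/- → run H
t=35: L0/L1/L2 = -/H/- → run H
t=36: (idle)
t=37: (idle)
t=38: (idle)
t=39: (idle)
t=40: (idle)
t=41: (idle)
t=42: (idle)
t=43: (idle)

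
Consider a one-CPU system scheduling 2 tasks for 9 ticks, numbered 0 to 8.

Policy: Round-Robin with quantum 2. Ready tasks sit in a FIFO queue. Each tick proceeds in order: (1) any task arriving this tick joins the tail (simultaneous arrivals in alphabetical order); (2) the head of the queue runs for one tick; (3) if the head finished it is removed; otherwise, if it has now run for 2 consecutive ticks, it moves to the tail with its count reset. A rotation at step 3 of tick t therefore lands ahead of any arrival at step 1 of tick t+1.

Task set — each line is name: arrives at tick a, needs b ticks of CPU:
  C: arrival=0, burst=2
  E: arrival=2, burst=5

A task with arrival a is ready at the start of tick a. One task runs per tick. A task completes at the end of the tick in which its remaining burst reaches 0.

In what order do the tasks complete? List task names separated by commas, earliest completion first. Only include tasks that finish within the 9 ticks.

completion order = C, E

t=0: queue=[C] q_used=0 → run C
t=1: queue=[C] q_used=1 → run C
t=2: queue=[E] q_used=0 → run E
t=3: queue=[E] q_used=1 → run E
t=4: queue=[E] q_used=0 → run E
t=5: queue=[E] q_used=1 → run E
t=6: queue=[E] q_used=0 → run E
t=7: (idle)
t=8: (idle)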